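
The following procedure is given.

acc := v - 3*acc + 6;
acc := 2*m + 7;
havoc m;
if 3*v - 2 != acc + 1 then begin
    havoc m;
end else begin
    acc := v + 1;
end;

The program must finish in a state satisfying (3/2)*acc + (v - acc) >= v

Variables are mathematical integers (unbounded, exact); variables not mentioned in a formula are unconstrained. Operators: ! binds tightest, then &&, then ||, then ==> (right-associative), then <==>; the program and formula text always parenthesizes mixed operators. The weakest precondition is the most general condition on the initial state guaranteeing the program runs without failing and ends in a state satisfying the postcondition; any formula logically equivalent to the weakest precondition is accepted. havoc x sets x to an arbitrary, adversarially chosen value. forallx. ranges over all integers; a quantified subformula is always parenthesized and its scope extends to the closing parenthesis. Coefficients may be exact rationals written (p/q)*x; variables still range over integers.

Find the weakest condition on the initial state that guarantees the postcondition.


Working backward. After the program, the postcondition (3/2)*acc + (v - acc) >= v must hold; in canonical form it is (1/2)*acc >= 0.
Then branch requires (1/2)*acc >= 0; else branch requires (1/2)*v >= -1/2.
Before the if: (3*v != acc + 3 ==> (1/2)*acc >= 0) && ((!(3*v != acc + 3)) ==> (1/2)*v >= -1/2)
Before havoc m: (3*v != acc + 3 ==> (1/2)*acc >= 0) && ((!(3*v != acc + 3)) ==> (1/2)*v >= -1/2)
Before acc := 2*m + 7: (3*v != 2*m + 10 ==> m >= -7/2) && ((!(3*v != 2*m + 10)) ==> (1/2)*v >= -1/2)
Before acc := v - 3*acc + 6: (3*v != 2*m + 10 ==> m >= -7/2) && ((!(3*v != 2*m + 10)) ==> (1/2)*v >= -1/2)
Answer: WP = (3*v != 2*m + 10 ==> m >= -7/2) && ((!(3*v != 2*m + 10)) ==> (1/2)*v >= -1/2)


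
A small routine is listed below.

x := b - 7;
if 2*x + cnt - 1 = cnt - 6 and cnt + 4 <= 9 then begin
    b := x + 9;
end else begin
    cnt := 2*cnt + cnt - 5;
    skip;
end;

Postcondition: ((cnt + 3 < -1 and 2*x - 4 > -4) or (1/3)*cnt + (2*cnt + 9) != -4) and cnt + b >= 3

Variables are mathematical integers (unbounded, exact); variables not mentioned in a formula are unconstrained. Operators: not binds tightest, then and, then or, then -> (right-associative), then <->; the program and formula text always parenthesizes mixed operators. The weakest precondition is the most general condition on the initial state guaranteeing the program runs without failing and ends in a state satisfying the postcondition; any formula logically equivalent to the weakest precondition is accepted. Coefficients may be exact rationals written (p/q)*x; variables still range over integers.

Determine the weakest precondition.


Working backward. After the program, the postcondition ((cnt + 3 < -1 and 2*x - 4 > -4) or (1/3)*cnt + (2*cnt + 9) != -4) and cnt + b >= 3 must hold; in canonical form it is ((cnt < -4 and 2*x > 0) or (7/3)*cnt != -13) and b + cnt >= 3.
Then branch requires ((cnt < -4 and 2*x > 0) or (7/3)*cnt != -13) and cnt + x >= -6; else branch requires ((3*cnt < 1 and 2*x > 0) or 7*cnt != -4/3) and b + 3*cnt >= 8.
Before the if: ((2*x = -5 and cnt <= 5) -> (((cnt < -4 and 2*x > 0) or (7/3)*cnt != -13) and cnt + x >= -6)) and ((not (2*x = -5 and cnt <= 5)) -> (((3*cnt < 1 and 2*x > 0) or 7*cnt != -4/3) and b + 3*cnt >= 8))
Before x := b - 7: ((2*b = 9 and cnt <= 5) -> (((cnt < -4 and 2*b > 14) or (7/3)*cnt != -13) and b + cnt >= 1)) and ((not (2*b = 9 and cnt <= 5)) -> (((3*cnt < 1 and 2*b > 14) or 7*cnt != -4/3) and b + 3*cnt >= 8))
Answer: WP = ((2*b = 9 and cnt <= 5) -> (((cnt < -4 and 2*b > 14) or (7/3)*cnt != -13) and b + cnt >= 1)) and ((not (2*b = 9 and cnt <= 5)) -> (((3*cnt < 1 and 2*b > 14) or 7*cnt != -4/3) and b + 3*cnt >= 8))


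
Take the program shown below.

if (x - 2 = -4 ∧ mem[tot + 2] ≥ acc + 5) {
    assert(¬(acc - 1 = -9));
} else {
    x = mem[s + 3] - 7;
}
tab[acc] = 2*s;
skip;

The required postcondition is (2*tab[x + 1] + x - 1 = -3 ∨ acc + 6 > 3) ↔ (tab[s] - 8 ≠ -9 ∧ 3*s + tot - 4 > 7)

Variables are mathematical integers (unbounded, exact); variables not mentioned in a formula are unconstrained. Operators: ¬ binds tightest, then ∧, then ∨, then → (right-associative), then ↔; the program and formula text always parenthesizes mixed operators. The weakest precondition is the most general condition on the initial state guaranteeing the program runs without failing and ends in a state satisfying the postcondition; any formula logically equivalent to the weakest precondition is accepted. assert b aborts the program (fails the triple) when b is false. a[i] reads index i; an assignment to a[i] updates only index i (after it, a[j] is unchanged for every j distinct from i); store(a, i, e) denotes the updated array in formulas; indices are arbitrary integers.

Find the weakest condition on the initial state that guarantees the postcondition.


Working backward. After the program, the postcondition (2*tab[x + 1] + x - 1 = -3 ∨ acc + 6 > 3) ↔ (tab[s] - 8 ≠ -9 ∧ 3*s + tot - 4 > 7) must hold; in canonical form it is (2*tab[x + 1] + x = -2 ∨ acc > -3) ↔ (tab[s] ≠ -1 ∧ 3*s + tot > 11).
Before skip: (2*tab[x + 1] + x = -2 ∨ acc > -3) ↔ (tab[s] ≠ -1 ∧ 3*s + tot > 11)
Before tab[acc] := 2*s: (2*store(tab, acc, 2*s)[x + 1] + x = -2 ∨ acc > -3) ↔ (store(tab, acc, 2*s)[s] ≠ -1 ∧ 3*s + tot > 11)
Then branch requires (¬(acc = -8)) ∧ ((2*store(tab, acc, 2*s)[x + 1] + x = -2 ∨ acc > -3) ↔ (store(tab, acc, 2*s)[s] ≠ -1 ∧ 3*s + tot > 11)); else branch requires (mem[s + 3] + 2*store(tab, acc, 2*s)[mem[s + 3] - 6] = 5 ∨ acc > -3) ↔ (store(tab, acc, 2*s)[s] ≠ -1 ∧ 3*s + tot > 11).
Before the if: ((x = -2 ∧ mem[tot + 2] ≥ acc + 5) → ((¬(acc = -8)) ∧ ((2*store(tab, acc, 2*s)[x + 1] + x = -2 ∨ acc > -3) ↔ (store(tab, acc, 2*s)[s] ≠ -1 ∧ 3*s + tot > 11)))) ∧ ((¬(x = -2 ∧ mem[tot + 2] ≥ acc + 5)) → ((mem[s + 3] + 2*store(tab, acc, 2*s)[mem[s + 3] - 6] = 5 ∨ acc > -3) ↔ (store(tab, acc, 2*s)[s] ≠ -1 ∧ 3*s + tot > 11)))
Answer: WP = ((x = -2 ∧ mem[tot + 2] ≥ acc + 5) → ((¬(acc = -8)) ∧ ((2*store(tab, acc, 2*s)[x + 1] + x = -2 ∨ acc > -3) ↔ (store(tab, acc, 2*s)[s] ≠ -1 ∧ 3*s + tot > 11)))) ∧ ((¬(x = -2 ∧ mem[tot + 2] ≥ acc + 5)) → ((mem[s + 3] + 2*store(tab, acc, 2*s)[mem[s + 3] - 6] = 5 ∨ acc > -3) ↔ (store(tab, acc, 2*s)[s] ≠ -1 ∧ 3*s + tot > 11)))


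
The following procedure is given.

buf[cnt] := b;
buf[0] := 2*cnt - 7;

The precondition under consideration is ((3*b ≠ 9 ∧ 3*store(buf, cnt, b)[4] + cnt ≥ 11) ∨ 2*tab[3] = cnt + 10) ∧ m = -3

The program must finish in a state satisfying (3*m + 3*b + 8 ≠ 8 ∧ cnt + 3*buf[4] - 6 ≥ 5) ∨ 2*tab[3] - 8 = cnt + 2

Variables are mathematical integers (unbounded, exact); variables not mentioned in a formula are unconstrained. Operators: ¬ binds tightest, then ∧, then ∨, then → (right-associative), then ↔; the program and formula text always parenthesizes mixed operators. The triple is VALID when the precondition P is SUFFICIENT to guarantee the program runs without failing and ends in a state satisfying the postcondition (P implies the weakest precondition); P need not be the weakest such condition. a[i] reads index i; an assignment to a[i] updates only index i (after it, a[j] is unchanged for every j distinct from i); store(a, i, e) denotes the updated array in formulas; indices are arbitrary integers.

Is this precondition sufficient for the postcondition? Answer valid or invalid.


Working backward. After the program, the postcondition (3*m + 3*b + 8 ≠ 8 ∧ cnt + 3*buf[4] - 6 ≥ 5) ∨ 2*tab[3] - 8 = cnt + 2 must hold; in canonical form it is (3*b + 3*m ≠ 0 ∧ 3*buf[4] + cnt ≥ 11) ∨ 2*tab[3] = cnt + 10.
Before buf[0] := 2*cnt - 7: (3*b + 3*m ≠ 0 ∧ 3*buf[4] + cnt ≥ 11) ∨ 2*tab[3] = cnt + 10
Before buf[cnt] := b: (3*b + 3*m ≠ 0 ∧ 3*store(buf, cnt, b)[4] + cnt ≥ 11) ∨ 2*tab[3] = cnt + 10
The weakest precondition is (3*b + 3*m ≠ 0 ∧ 3*store(buf, cnt, b)[4] + cnt ≥ 11) ∨ 2*tab[3] = cnt + 10.
Check whether ((3*b ≠ 9 ∧ 3*store(buf, cnt, b)[4] + cnt ≥ 11) ∨ 2*tab[3] = cnt + 10) ∧ m = -3 implies it.
Every state satisfying the precondition satisfies the weakest precondition: the implication holds.
Answer: valid


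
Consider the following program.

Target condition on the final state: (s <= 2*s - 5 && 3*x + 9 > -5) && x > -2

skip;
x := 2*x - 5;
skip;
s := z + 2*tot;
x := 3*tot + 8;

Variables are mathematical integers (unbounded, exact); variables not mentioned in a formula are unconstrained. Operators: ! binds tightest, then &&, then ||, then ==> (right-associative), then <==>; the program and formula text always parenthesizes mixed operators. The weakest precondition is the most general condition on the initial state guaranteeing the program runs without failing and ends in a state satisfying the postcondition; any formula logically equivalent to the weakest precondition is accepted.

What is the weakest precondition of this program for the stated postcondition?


Working backward. After the program, the postcondition (s <= 2*s - 5 && 3*x + 9 > -5) && x > -2 must hold; in canonical form it is s >= 5 && 3*x > -14 && x > -2.
Before x := 3*tot + 8: s >= 5 && 9*tot > -38 && 3*tot > -10
Before s := z + 2*tot: 2*tot + z >= 5 && 9*tot > -38 && 3*tot > -10
Before skip: 2*tot + z >= 5 && 9*tot > -38 && 3*tot > -10
Before x := 2*x - 5: 2*tot + z >= 5 && 9*tot > -38 && 3*tot > -10
Before skip: 2*tot + z >= 5 && 9*tot > -38 && 3*tot > -10
Answer: WP = 2*tot + z >= 5 && 9*tot > -38 && 3*tot > -10


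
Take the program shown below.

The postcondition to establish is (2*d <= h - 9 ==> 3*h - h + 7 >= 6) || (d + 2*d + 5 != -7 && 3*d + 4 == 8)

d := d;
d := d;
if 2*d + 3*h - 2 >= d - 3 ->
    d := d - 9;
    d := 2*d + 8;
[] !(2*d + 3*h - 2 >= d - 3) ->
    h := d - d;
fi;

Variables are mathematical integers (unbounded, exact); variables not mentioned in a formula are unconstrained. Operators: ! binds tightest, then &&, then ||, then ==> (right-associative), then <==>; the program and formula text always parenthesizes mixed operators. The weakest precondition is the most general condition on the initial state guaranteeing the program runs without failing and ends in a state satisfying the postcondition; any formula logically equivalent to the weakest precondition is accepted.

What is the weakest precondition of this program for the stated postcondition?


Working backward. After the program, the postcondition (2*d <= h - 9 ==> 3*h - h + 7 >= 6) || (d + 2*d + 5 != -7 && 3*d + 4 == 8) must hold; in canonical form it is (2*d <= h - 9 ==> 2*h >= -1) || (3*d != -12 && 3*d == 4).
Then branch requires (4*d <= h + 11 ==> 2*h >= -1) || (6*d != 18 && 6*d == 34); else branch requires true.
Before the if: d + 3*h >= -1 ==> ((4*d <= h + 11 ==> 2*h >= -1) || (6*d != 18 && 6*d == 34))
Before d := d: d + 3*h >= -1 ==> ((4*d <= h + 11 ==> 2*h >= -1) || (6*d != 18 && 6*d == 34))
Before d := d: d + 3*h >= -1 ==> ((4*d <= h + 11 ==> 2*h >= -1) || (6*d != 18 && 6*d == 34))
Answer: WP = d + 3*h >= -1 ==> ((4*d <= h + 11 ==> 2*h >= -1) || (6*d != 18 && 6*d == 34))


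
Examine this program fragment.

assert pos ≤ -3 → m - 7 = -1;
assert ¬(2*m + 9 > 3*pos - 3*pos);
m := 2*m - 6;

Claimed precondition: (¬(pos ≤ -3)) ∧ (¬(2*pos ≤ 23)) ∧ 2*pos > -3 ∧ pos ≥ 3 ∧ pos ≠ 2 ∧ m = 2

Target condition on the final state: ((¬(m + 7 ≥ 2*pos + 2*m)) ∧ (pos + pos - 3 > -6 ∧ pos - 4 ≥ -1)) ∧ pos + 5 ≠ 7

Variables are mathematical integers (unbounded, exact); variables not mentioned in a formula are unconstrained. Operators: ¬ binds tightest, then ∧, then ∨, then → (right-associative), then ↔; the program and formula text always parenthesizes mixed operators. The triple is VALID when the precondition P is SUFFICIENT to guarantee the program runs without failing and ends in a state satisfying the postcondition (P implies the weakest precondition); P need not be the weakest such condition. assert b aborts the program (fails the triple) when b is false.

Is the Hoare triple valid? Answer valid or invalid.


Working backward. After the program, the postcondition ((¬(m + 7 ≥ 2*pos + 2*m)) ∧ (pos + pos - 3 > -6 ∧ pos - 4 ≥ -1)) ∧ pos + 5 ≠ 7 must hold; in canonical form it is (¬(m + 2*pos ≤ 7)) ∧ 2*pos > -3 ∧ pos ≥ 3 ∧ pos ≠ 2.
Before m := 2*m - 6: (¬(2*m + 2*pos ≤ 13)) ∧ 2*pos > -3 ∧ pos ≥ 3 ∧ pos ≠ 2
Before assert ¬(2*m + 9 > 3*pos - 3*pos): (¬(2*m > -9)) ∧ (¬(2*m + 2*pos ≤ 13)) ∧ 2*pos > -3 ∧ pos ≥ 3 ∧ pos ≠ 2
Before assert pos ≤ -3 → m - 7 = -1: (pos ≤ -3 → m = 6) ∧ (¬(2*m > -9)) ∧ (¬(2*m + 2*pos ≤ 13)) ∧ 2*pos > -3 ∧ pos ≥ 3 ∧ pos ≠ 2
The weakest precondition is (pos ≤ -3 → m = 6) ∧ (¬(2*m > -9)) ∧ (¬(2*m + 2*pos ≤ 13)) ∧ 2*pos > -3 ∧ pos ≥ 3 ∧ pos ≠ 2.
Check whether (¬(pos ≤ -3)) ∧ (¬(2*pos ≤ 23)) ∧ 2*pos > -3 ∧ pos ≥ 3 ∧ pos ≠ 2 ∧ m = 2 implies it.
Countermodel: at the initial state m = 2, pos = 12, the precondition holds but the weakest precondition fails.
Answer: invalid


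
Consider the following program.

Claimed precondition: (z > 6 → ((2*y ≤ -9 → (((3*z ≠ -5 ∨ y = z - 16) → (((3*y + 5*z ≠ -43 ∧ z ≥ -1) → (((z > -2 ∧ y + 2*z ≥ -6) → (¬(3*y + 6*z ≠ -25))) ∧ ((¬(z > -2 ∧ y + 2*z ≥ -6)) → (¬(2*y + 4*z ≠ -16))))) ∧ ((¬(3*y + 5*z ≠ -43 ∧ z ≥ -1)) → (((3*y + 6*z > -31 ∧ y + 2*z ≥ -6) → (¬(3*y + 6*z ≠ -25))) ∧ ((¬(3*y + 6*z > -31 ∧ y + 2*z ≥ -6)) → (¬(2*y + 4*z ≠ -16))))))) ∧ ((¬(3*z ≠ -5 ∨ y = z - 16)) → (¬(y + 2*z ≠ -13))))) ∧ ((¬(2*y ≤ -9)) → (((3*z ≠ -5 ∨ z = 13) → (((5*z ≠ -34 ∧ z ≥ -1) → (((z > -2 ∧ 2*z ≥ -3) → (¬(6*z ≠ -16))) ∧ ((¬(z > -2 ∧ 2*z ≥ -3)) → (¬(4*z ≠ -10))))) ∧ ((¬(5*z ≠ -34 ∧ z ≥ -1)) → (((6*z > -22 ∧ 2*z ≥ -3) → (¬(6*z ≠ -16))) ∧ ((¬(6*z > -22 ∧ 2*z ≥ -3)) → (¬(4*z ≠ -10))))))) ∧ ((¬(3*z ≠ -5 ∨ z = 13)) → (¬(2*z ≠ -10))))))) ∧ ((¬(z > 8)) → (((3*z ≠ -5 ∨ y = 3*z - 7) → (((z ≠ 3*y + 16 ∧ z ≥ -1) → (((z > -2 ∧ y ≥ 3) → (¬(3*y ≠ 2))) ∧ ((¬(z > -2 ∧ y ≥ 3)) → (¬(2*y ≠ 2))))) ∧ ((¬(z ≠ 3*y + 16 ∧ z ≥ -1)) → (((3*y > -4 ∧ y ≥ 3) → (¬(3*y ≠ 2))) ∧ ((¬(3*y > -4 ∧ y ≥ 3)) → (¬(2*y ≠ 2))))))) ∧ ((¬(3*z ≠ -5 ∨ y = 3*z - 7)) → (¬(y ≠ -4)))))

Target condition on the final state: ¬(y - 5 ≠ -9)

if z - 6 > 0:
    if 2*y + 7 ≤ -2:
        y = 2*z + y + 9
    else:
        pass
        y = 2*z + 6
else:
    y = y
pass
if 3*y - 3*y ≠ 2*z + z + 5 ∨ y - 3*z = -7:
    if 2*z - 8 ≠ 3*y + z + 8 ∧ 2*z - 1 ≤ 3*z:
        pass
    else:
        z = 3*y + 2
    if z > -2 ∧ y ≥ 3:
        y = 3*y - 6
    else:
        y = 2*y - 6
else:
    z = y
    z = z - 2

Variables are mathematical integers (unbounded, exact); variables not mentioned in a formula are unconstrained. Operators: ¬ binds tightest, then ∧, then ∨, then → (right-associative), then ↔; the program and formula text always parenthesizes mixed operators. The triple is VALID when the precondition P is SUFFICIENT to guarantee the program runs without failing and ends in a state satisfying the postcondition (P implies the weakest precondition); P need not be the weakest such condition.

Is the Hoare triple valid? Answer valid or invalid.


Working backward. After the program, the postcondition ¬(y - 5 ≠ -9) must hold; in canonical form it is ¬(y ≠ -4).
Then branch requires ((z ≠ 3*y + 16 ∧ z ≥ -1) → (((z > -2 ∧ y ≥ 3) → (¬(3*y ≠ 2))) ∧ ((¬(z > -2 ∧ y ≥ 3)) → (¬(2*y ≠ 2))))) ∧ ((¬(z ≠ 3*y + 16 ∧ z ≥ -1)) → (((3*y > -4 ∧ y ≥ 3) → (¬(3*y ≠ 2))) ∧ ((¬(3*y > -4 ∧ y ≥ 3)) → (¬(2*y ≠ 2))))); else branch requires ¬(y ≠ -4).
Before the if: ((3*z ≠ -5 ∨ y = 3*z - 7) → (((z ≠ 3*y + 16 ∧ z ≥ -1) → (((z > -2 ∧ y ≥ 3) → (¬(3*y ≠ 2))) ∧ ((¬(z > -2 ∧ y ≥ 3)) → (¬(2*y ≠ 2))))) ∧ ((¬(z ≠ 3*y + 16 ∧ z ≥ -1)) → (((3*y > -4 ∧ y ≥ 3) → (¬(3*y ≠ 2))) ∧ ((¬(3*y > -4 ∧ y ≥ 3)) → (¬(2*y ≠ 2))))))) ∧ ((¬(3*z ≠ -5 ∨ y = 3*z - 7)) → (¬(y ≠ -4)))
Before skip: ((3*z ≠ -5 ∨ y = 3*z - 7) → (((z ≠ 3*y + 16 ∧ z ≥ -1) → (((z > -2 ∧ y ≥ 3) → (¬(3*y ≠ 2))) ∧ ((¬(z > -2 ∧ y ≥ 3)) → (¬(2*y ≠ 2))))) ∧ ((¬(z ≠ 3*y + 16 ∧ z ≥ -1)) → (((3*y > -4 ∧ y ≥ 3) → (¬(3*y ≠ 2))) ∧ ((¬(3*y > -4 ∧ y ≥ 3)) → (¬(2*y ≠ 2))))))) ∧ ((¬(3*z ≠ -5 ∨ y = 3*z - 7)) → (¬(y ≠ -4)))
Then branch requires (2*y ≤ -9 → (((3*z ≠ -5 ∨ y = z - 16) → (((3*y + 5*z ≠ -43 ∧ z ≥ -1) → (((z > -2 ∧ y + 2*z ≥ -6) → (¬(3*y + 6*z ≠ -25))) ∧ ((¬(z > -2 ∧ y + 2*z ≥ -6)) → (¬(2*y + 4*z ≠ -16))))) ∧ ((¬(3*y + 5*z ≠ -43 ∧ z ≥ -1)) → (((3*y + 6*z > -31 ∧ y + 2*z ≥ -6) → (¬(3*y + 6*z ≠ -25))) ∧ ((¬(3*y + 6*z > -31 ∧ y + 2*z ≥ -6)) → (¬(2*y + 4*z ≠ -16))))))) ∧ ((¬(3*z ≠ -5 ∨ y = z - 16)) → (¬(y + 2*z ≠ -13))))) ∧ ((¬(2*y ≤ -9)) → (((3*z ≠ -5 ∨ z = 13) → (((5*z ≠ -34 ∧ z ≥ -1) → (((z > -2 ∧ 2*z ≥ -3) → (¬(6*z ≠ -16))) ∧ ((¬(z > -2 ∧ 2*z ≥ -3)) → (¬(4*z ≠ -10))))) ∧ ((¬(5*z ≠ -34 ∧ z ≥ -1)) → (((6*z > -22 ∧ 2*z ≥ -3) → (¬(6*z ≠ -16))) ∧ ((¬(6*z > -22 ∧ 2*z ≥ -3)) → (¬(4*z ≠ -10))))))) ∧ ((¬(3*z ≠ -5 ∨ z = 13)) → (¬(2*z ≠ -10))))); else branch requires ((3*z ≠ -5 ∨ y = 3*z - 7) → (((z ≠ 3*y + 16 ∧ z ≥ -1) → (((z > -2 ∧ y ≥ 3) → (¬(3*y ≠ 2))) ∧ ((¬(z > -2 ∧ y ≥ 3)) → (¬(2*y ≠ 2))))) ∧ ((¬(z ≠ 3*y + 16 ∧ z ≥ -1)) → (((3*y > -4 ∧ y ≥ 3) → (¬(3*y ≠ 2))) ∧ ((¬(3*y > -4 ∧ y ≥ 3)) → (¬(2*y ≠ 2))))))) ∧ ((¬(3*z ≠ -5 ∨ y = 3*z - 7)) → (¬(y ≠ -4))).
Before the if: (z > 6 → ((2*y ≤ -9 → (((3*z ≠ -5 ∨ y = z - 16) → (((3*y + 5*z ≠ -43 ∧ z ≥ -1) → (((z > -2 ∧ y + 2*z ≥ -6) → (¬(3*y + 6*z ≠ -25))) ∧ ((¬(z > -2 ∧ y + 2*z ≥ -6)) → (¬(2*y + 4*z ≠ -16))))) ∧ ((¬(3*y + 5*z ≠ -43 ∧ z ≥ -1)) → (((3*y + 6*z > -31 ∧ y + 2*z ≥ -6) → (¬(3*y + 6*z ≠ -25))) ∧ ((¬(3*y + 6*z > -31 ∧ y + 2*z ≥ -6)) → (¬(2*y + 4*z ≠ -16))))))) ∧ ((¬(3*z ≠ -5 ∨ y = z - 16)) → (¬(y + 2*z ≠ -13))))) ∧ ((¬(2*y ≤ -9)) → (((3*z ≠ -5 ∨ z = 13) → (((5*z ≠ -34 ∧ z ≥ -1) → (((z > -2 ∧ 2*z ≥ -3) → (¬(6*z ≠ -16))) ∧ ((¬(z > -2 ∧ 2*z ≥ -3)) → (¬(4*z ≠ -10))))) ∧ ((¬(5*z ≠ -34 ∧ z ≥ -1)) → (((6*z > -22 ∧ 2*z ≥ -3) → (¬(6*z ≠ -16))) ∧ ((¬(6*z > -22 ∧ 2*z ≥ -3)) → (¬(4*z ≠ -10))))))) ∧ ((¬(3*z ≠ -5 ∨ z = 13)) → (¬(2*z ≠ -10))))))) ∧ ((¬(z > 6)) → (((3*z ≠ -5 ∨ y = 3*z - 7) → (((z ≠ 3*y + 16 ∧ z ≥ -1) → (((z > -2 ∧ y ≥ 3) → (¬(3*y ≠ 2))) ∧ ((¬(z > -2 ∧ y ≥ 3)) → (¬(2*y ≠ 2))))) ∧ ((¬(z ≠ 3*y + 16 ∧ z ≥ -1)) → (((3*y > -4 ∧ y ≥ 3) → (¬(3*y ≠ 2))) ∧ ((¬(3*y > -4 ∧ y ≥ 3)) → (¬(2*y ≠ 2))))))) ∧ ((¬(3*z ≠ -5 ∨ y = 3*z - 7)) → (¬(y ≠ -4)))))
The weakest precondition is (z > 6 → ((2*y ≤ -9 → (((3*z ≠ -5 ∨ y = z - 16) → (((3*y + 5*z ≠ -43 ∧ z ≥ -1) → (((z > -2 ∧ y + 2*z ≥ -6) → (¬(3*y + 6*z ≠ -25))) ∧ ((¬(z > -2 ∧ y + 2*z ≥ -6)) → (¬(2*y + 4*z ≠ -16))))) ∧ ((¬(3*y + 5*z ≠ -43 ∧ z ≥ -1)) → (((3*y + 6*z > -31 ∧ y + 2*z ≥ -6) → (¬(3*y + 6*z ≠ -25))) ∧ ((¬(3*y + 6*z > -31 ∧ y + 2*z ≥ -6)) → (¬(2*y + 4*z ≠ -16))))))) ∧ ((¬(3*z ≠ -5 ∨ y = z - 16)) → (¬(y + 2*z ≠ -13))))) ∧ ((¬(2*y ≤ -9)) → (((3*z ≠ -5 ∨ z = 13) → (((5*z ≠ -34 ∧ z ≥ -1) → (((z > -2 ∧ 2*z ≥ -3) → (¬(6*z ≠ -16))) ∧ ((¬(z > -2 ∧ 2*z ≥ -3)) → (¬(4*z ≠ -10))))) ∧ ((¬(5*z ≠ -34 ∧ z ≥ -1)) → (((6*z > -22 ∧ 2*z ≥ -3) → (¬(6*z ≠ -16))) ∧ ((¬(6*z > -22 ∧ 2*z ≥ -3)) → (¬(4*z ≠ -10))))))) ∧ ((¬(3*z ≠ -5 ∨ z = 13)) → (¬(2*z ≠ -10))))))) ∧ ((¬(z > 6)) → (((3*z ≠ -5 ∨ y = 3*z - 7) → (((z ≠ 3*y + 16 ∧ z ≥ -1) → (((z > -2 ∧ y ≥ 3) → (¬(3*y ≠ 2))) ∧ ((¬(z > -2 ∧ y ≥ 3)) → (¬(2*y ≠ 2))))) ∧ ((¬(z ≠ 3*y + 16 ∧ z ≥ -1)) → (((3*y > -4 ∧ y ≥ 3) → (¬(3*y ≠ 2))) ∧ ((¬(3*y > -4 ∧ y ≥ 3)) → (¬(2*y ≠ 2))))))) ∧ ((¬(3*z ≠ -5 ∨ y = 3*z - 7)) → (¬(y ≠ -4))))).
Check whether (z > 6 → ((2*y ≤ -9 → (((3*z ≠ -5 ∨ y = z - 16) → (((3*y + 5*z ≠ -43 ∧ z ≥ -1) → (((z > -2 ∧ y + 2*z ≥ -6) → (¬(3*y + 6*z ≠ -25))) ∧ ((¬(z > -2 ∧ y + 2*z ≥ -6)) → (¬(2*y + 4*z ≠ -16))))) ∧ ((¬(3*y + 5*z ≠ -43 ∧ z ≥ -1)) → (((3*y + 6*z > -31 ∧ y + 2*z ≥ -6) → (¬(3*y + 6*z ≠ -25))) ∧ ((¬(3*y + 6*z > -31 ∧ y + 2*z ≥ -6)) → (¬(2*y + 4*z ≠ -16))))))) ∧ ((¬(3*z ≠ -5 ∨ y = z - 16)) → (¬(y + 2*z ≠ -13))))) ∧ ((¬(2*y ≤ -9)) → (((3*z ≠ -5 ∨ z = 13) → (((5*z ≠ -34 ∧ z ≥ -1) → (((z > -2 ∧ 2*z ≥ -3) → (¬(6*z ≠ -16))) ∧ ((¬(z > -2 ∧ 2*z ≥ -3)) → (¬(4*z ≠ -10))))) ∧ ((¬(5*z ≠ -34 ∧ z ≥ -1)) → (((6*z > -22 ∧ 2*z ≥ -3) → (¬(6*z ≠ -16))) ∧ ((¬(6*z > -22 ∧ 2*z ≥ -3)) → (¬(4*z ≠ -10))))))) ∧ ((¬(3*z ≠ -5 ∨ z = 13)) → (¬(2*z ≠ -10))))))) ∧ ((¬(z > 8)) → (((3*z ≠ -5 ∨ y = 3*z - 7) → (((z ≠ 3*y + 16 ∧ z ≥ -1) → (((z > -2 ∧ y ≥ 3) → (¬(3*y ≠ 2))) ∧ ((¬(z > -2 ∧ y ≥ 3)) → (¬(2*y ≠ 2))))) ∧ ((¬(z ≠ 3*y + 16 ∧ z ≥ -1)) → (((3*y > -4 ∧ y ≥ 3) → (¬(3*y ≠ 2))) ∧ ((¬(3*y > -4 ∧ y ≥ 3)) → (¬(2*y ≠ 2))))))) ∧ ((¬(3*z ≠ -5 ∨ y = 3*z - 7)) → (¬(y ≠ -4))))) implies it.
Every state satisfying the precondition satisfies the weakest precondition: the implication holds.
Answer: valid


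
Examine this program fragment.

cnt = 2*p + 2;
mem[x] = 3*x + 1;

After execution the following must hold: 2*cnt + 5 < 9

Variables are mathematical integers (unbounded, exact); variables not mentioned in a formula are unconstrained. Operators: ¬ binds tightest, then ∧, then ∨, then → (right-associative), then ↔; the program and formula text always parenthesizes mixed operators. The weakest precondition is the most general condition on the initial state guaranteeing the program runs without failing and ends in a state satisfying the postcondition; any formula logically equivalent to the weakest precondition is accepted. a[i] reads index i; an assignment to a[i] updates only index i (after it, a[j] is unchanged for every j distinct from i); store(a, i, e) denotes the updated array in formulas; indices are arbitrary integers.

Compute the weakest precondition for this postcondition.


Working backward. After the program, the postcondition 2*cnt + 5 < 9 must hold; in canonical form it is 2*cnt < 4.
Before mem[x] := 3*x + 1: 2*cnt < 4
Before cnt := 2*p + 2: 4*p < 0
Answer: WP = 4*p < 0


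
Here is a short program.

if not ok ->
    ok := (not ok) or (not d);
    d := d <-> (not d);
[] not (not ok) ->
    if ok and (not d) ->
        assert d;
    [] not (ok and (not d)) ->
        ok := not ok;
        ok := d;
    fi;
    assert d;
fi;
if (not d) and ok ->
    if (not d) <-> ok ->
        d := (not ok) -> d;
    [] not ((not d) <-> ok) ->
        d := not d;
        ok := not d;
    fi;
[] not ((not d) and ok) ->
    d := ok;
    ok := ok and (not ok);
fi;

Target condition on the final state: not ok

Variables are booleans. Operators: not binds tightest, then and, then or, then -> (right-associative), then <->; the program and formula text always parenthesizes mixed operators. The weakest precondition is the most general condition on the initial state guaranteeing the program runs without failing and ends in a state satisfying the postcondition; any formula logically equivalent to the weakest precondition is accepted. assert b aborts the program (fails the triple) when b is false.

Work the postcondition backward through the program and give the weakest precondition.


Working backward. After the program, not ok must hold.
Then branch requires (((not d) <-> ok) -> (not ok)) and ((not ((not d) <-> ok)) -> (not d)); else branch requires true.
Before the if: ((not d) and ok) -> ((((not d) <-> ok) -> (not ok)) and ((not ((not d) <-> ok)) -> (not d)))
Then branch requires ((not (d <-> (not d))) and ((not ok) or (not d))) -> ((((not (d <-> (not d))) <-> ((not ok) or (not d))) -> (not ((not ok) or (not d)))) and ((not ((not (d <-> (not d))) <-> ((not ok) or (not d)))) -> (not (d <-> (not d))))); else branch requires ((ok and (not d)) -> (d and (((not d) and ok) -> ((((not d) <-> ok) -> (not ok)) and ((not ((not d) <-> ok)) -> (not d)))))) and ((not (ok and (not d))) -> d).
Before the if: ((not ok) -> (((not (d <-> (not d))) and ((not ok) or (not d))) -> ((((not (d <-> (not d))) <-> ((not ok) or (not d))) -> (not ((not ok) or (not d)))) and ((not ((not (d <-> (not d))) <-> ((not ok) or (not d)))) -> (not (d <-> (not d))))))) and (ok -> (((ok and (not d)) -> (d and (((not d) and ok) -> ((((not d) <-> ok) -> (not ok)) and ((not ((not d) <-> ok)) -> (not d)))))) and ((not (ok and (not d))) -> d)))
Answer: WP = ((not ok) -> (((not (d <-> (not d))) and ((not ok) or (not d))) -> ((((not (d <-> (not d))) <-> ((not ok) or (not d))) -> (not ((not ok) or (not d)))) and ((not ((not (d <-> (not d))) <-> ((not ok) or (not d)))) -> (not (d <-> (not d))))))) and (ok -> (((ok and (not d)) -> (d and (((not d) and ok) -> ((((not d) <-> ok) -> (not ok)) and ((not ((not d) <-> ok)) -> (not d)))))) and ((not (ok and (not d))) -> d)))


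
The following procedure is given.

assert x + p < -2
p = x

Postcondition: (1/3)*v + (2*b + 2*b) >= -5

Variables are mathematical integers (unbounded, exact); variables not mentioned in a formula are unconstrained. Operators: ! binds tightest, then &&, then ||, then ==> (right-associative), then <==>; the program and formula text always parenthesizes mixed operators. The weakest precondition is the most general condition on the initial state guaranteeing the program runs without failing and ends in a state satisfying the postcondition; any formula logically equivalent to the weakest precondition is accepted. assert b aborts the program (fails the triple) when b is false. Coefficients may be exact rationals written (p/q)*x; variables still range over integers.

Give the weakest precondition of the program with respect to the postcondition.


Working backward. After the program, the postcondition (1/3)*v + (2*b + 2*b) >= -5 must hold; in canonical form it is 4*b + (1/3)*v >= -5.
Before p := x: 4*b + (1/3)*v >= -5
Before assert x + p < -2: p + x < -2 && 4*b + (1/3)*v >= -5
Answer: WP = p + x < -2 && 4*b + (1/3)*v >= -5


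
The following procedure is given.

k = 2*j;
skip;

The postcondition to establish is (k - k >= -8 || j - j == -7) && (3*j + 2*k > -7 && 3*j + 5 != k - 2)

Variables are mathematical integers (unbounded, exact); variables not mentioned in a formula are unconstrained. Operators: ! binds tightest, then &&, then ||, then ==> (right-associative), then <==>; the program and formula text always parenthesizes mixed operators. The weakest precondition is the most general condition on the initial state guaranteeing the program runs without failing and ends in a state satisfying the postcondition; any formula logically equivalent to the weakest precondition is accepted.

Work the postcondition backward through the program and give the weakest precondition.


Working backward. After the program, the postcondition (k - k >= -8 || j - j == -7) && (3*j + 2*k > -7 && 3*j + 5 != k - 2) must hold; in canonical form it is 3*j + 2*k > -7 && 3*j != k - 7.
Before skip: 3*j + 2*k > -7 && 3*j != k - 7
Before k := 2*j: 7*j > -7 && j != -7
Answer: WP = 7*j > -7 && j != -7


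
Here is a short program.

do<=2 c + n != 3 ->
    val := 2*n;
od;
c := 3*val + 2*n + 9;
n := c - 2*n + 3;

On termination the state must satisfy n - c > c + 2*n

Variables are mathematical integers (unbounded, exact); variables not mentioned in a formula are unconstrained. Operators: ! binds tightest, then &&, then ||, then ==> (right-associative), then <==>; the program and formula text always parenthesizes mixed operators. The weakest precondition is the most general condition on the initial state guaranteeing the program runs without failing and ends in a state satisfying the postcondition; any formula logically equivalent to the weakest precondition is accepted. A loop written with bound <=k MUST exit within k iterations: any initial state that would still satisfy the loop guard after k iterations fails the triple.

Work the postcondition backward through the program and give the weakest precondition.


Working backward. After the program, the postcondition n - c > c + 2*n must hold; in canonical form it is 2*c + n < 0.
Before n := c - 2*n + 3: 3*c < 2*n - 3
Before c := 3*val + 2*n + 9: 4*n + 9*val < -30
Before the loop (bound <=2), unroll the exhaustion recursion (WP_0 = exit-now case; WP_j = one more guarded iteration, up to j = 2):
  WP_0: (!(c + n != 3)) && 4*n + 9*val < -30
  WP_1: (c + n != 3 ==> ((!(c + n != 3)) && 22*n < -30)) && ((!(c + n != 3)) ==> 4*n + 9*val < -30)
  WP_2: (c + n != 3 ==> ((c + n != 3 ==> ((!(c + n != 3)) && 22*n < -30)) && ((!(c + n != 3)) ==> 22*n < -30))) && ((!(c + n != 3)) ==> 4*n + 9*val < -30)
So before the loop: (c + n != 3 ==> ((c + n != 3 ==> ((!(c + n != 3)) && 22*n < -30)) && ((!(c + n != 3)) ==> 22*n < -30))) && ((!(c + n != 3)) ==> 4*n + 9*val < -30)
Answer: WP = (c + n != 3 ==> ((c + n != 3 ==> ((!(c + n != 3)) && 22*n < -30)) && ((!(c + n != 3)) ==> 22*n < -30))) && ((!(c + n != 3)) ==> 4*n + 9*val < -30)


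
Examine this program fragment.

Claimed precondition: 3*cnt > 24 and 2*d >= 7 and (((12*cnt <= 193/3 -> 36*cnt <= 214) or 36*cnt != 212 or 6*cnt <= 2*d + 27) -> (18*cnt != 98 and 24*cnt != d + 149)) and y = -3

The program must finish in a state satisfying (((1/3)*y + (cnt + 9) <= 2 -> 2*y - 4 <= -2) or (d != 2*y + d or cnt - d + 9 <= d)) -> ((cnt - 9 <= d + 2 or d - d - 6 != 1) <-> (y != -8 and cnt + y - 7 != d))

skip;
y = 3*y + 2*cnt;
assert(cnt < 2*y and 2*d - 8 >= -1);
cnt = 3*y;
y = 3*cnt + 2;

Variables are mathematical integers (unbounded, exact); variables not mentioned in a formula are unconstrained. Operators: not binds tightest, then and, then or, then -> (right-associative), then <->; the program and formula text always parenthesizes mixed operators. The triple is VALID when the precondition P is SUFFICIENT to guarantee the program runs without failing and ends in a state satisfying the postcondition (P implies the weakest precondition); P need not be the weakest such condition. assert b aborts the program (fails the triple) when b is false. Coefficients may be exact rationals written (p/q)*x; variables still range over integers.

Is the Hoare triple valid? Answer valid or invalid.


Working backward. After the program, the postcondition (((1/3)*y + (cnt + 9) <= 2 -> 2*y - 4 <= -2) or (d != 2*y + d or cnt - d + 9 <= d)) -> ((cnt - 9 <= d + 2 or d - d - 6 != 1) <-> (y != -8 and cnt + y - 7 != d)) must hold; in canonical form it is ((cnt + (1/3)*y <= -7 -> 2*y <= 2) or 2*y != 0 or cnt <= 2*d - 9) -> (y != -8 and cnt + y != d + 7).
Before y := 3*cnt + 2: ((2*cnt <= -23/3 -> 6*cnt <= -2) or 6*cnt != -4 or cnt <= 2*d - 9) -> (3*cnt != -10 and 4*cnt != d + 5)
Before cnt := 3*y: ((6*y <= -23/3 -> 18*y <= -2) or 18*y != -4 or 3*y <= 2*d - 9) -> (9*y != -10 and 12*y != d + 5)
Before assert cnt < 2*y and 2*d - 8 >= -1: cnt < 2*y and 2*d >= 7 and (((6*y <= -23/3 -> 18*y <= -2) or 18*y != -4 or 3*y <= 2*d - 9) -> (9*y != -10 and 12*y != d + 5))
Before y := 3*y + 2*cnt: 3*cnt + 6*y > 0 and 2*d >= 7 and (((12*cnt + 18*y <= -23/3 -> 36*cnt + 54*y <= -2) or 36*cnt + 54*y != -4 or 6*cnt + 9*y <= 2*d - 9) -> (18*cnt + 27*y != -10 and 24*cnt + 36*y != d + 5))
Before skip: 3*cnt + 6*y > 0 and 2*d >= 7 and (((12*cnt + 18*y <= -23/3 -> 36*cnt + 54*y <= -2) or 36*cnt + 54*y != -4 or 6*cnt + 9*y <= 2*d - 9) -> (18*cnt + 27*y != -10 and 24*cnt + 36*y != d + 5))
The weakest precondition is 3*cnt + 6*y > 0 and 2*d >= 7 and (((12*cnt + 18*y <= -23/3 -> 36*cnt + 54*y <= -2) or 36*cnt + 54*y != -4 or 6*cnt + 9*y <= 2*d - 9) -> (18*cnt + 27*y != -10 and 24*cnt + 36*y != d + 5)).
Check whether 3*cnt > 24 and 2*d >= 7 and (((12*cnt <= 193/3 -> 36*cnt <= 214) or 36*cnt != 212 or 6*cnt <= 2*d + 27) -> (18*cnt != 98 and 24*cnt != d + 149)) and y = -3 implies it.
Countermodel: at the initial state cnt = 9, d = 103, y = -3, the precondition holds but the weakest precondition fails.
Answer: invalid


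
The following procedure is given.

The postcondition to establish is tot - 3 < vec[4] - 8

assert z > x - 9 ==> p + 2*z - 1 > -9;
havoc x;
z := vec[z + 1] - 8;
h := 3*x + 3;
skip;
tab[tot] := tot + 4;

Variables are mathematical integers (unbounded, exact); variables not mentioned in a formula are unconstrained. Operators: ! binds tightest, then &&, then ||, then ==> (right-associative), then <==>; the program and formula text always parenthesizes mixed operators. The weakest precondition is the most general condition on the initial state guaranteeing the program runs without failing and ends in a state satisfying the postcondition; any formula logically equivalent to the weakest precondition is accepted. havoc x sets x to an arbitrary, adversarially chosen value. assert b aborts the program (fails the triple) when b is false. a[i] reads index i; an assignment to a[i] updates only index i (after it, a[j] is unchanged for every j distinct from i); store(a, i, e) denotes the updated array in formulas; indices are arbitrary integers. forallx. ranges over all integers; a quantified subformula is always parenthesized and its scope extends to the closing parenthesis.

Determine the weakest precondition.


Working backward. After the program, the postcondition tot - 3 < vec[4] - 8 must hold; in canonical form it is tot < vec[4] - 5.
Before tab[tot] := tot + 4: tot < vec[4] - 5
Before skip: tot < vec[4] - 5
Before h := 3*x + 3: tot < vec[4] - 5
Before z := vec[z + 1] - 8: tot < vec[4] - 5
Before havoc x: tot < vec[4] - 5
Before assert z > x - 9 ==> p + 2*z - 1 > -9: (z > x - 9 ==> p + 2*z > -8) && tot < vec[4] - 5
Answer: WP = (z > x - 9 ==> p + 2*z > -8) && tot < vec[4] - 5


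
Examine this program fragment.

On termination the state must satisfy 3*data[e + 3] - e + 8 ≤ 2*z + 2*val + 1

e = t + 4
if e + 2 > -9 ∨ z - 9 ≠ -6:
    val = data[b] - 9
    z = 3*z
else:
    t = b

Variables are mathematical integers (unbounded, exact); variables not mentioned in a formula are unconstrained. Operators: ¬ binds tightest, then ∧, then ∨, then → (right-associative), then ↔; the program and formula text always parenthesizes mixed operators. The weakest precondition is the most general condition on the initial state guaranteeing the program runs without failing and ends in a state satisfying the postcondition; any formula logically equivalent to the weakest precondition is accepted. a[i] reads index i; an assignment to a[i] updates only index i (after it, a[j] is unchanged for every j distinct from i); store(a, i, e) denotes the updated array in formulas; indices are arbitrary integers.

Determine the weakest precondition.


Working backward. After the program, the postcondition 3*data[e + 3] - e + 8 ≤ 2*z + 2*val + 1 must hold; in canonical form it is 3*data[e + 3] ≤ e + 2*val + 2*z - 7.
Then branch requires 3*data[e + 3] ≤ 2*data[b] + e + 6*z - 25; else branch requires 3*data[e + 3] ≤ e + 2*val + 2*z - 7.
Before the if: ((e > -11 ∨ z ≠ 3) → 3*data[e + 3] ≤ 2*data[b] + e + 6*z - 25) ∧ ((¬(e > -11 ∨ z ≠ 3)) → 3*data[e + 3] ≤ e + 2*val + 2*z - 7)
Before e := t + 4: ((t > -15 ∨ z ≠ 3) → 3*data[t + 7] ≤ 2*data[b] + t + 6*z - 21) ∧ ((¬(t > -15 ∨ z ≠ 3)) → 3*data[t + 7] ≤ t + 2*val + 2*z - 3)
Answer: WP = ((t > -15 ∨ z ≠ 3) → 3*data[t + 7] ≤ 2*data[b] + t + 6*z - 21) ∧ ((¬(t > -15 ∨ z ≠ 3)) → 3*data[t + 7] ≤ t + 2*val + 2*z - 3)


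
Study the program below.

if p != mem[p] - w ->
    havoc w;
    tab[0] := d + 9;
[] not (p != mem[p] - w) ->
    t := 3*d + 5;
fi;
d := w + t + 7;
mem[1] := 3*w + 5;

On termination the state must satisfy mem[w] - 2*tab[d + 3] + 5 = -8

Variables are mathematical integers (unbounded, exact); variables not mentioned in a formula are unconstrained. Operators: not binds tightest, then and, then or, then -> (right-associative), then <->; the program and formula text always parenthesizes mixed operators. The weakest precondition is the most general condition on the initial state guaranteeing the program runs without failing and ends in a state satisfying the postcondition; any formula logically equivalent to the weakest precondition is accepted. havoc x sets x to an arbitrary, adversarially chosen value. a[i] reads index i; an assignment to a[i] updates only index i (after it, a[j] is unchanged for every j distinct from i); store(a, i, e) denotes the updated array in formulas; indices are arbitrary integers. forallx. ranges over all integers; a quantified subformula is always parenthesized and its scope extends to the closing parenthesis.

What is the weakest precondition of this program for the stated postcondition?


Working backward. After the program, the postcondition mem[w] - 2*tab[d + 3] + 5 = -8 must hold; in canonical form it is mem[w] = 2*tab[d + 3] - 13.
Before mem[1] := 3*w + 5: store(mem, 1, 3*w + 5)[w] = 2*tab[d + 3] - 13
Before d := w + t + 7: store(mem, 1, 3*w + 5)[w] = 2*tab[t + w + 10] - 13
Then branch requires forall w_1. store(mem, 1, 3*w_1 + 5)[w_1] = 2*store(tab, 0, d + 9)[t + w_1 + 10] - 13; else branch requires store(mem, 1, 3*w + 5)[w] = 2*tab[3*d + w + 15] - 13.
Before the if: (p + w != mem[p] -> (forall w_1. store(mem, 1, 3*w_1 + 5)[w_1] = 2*store(tab, 0, d + 9)[t + w_1 + 10] - 13)) and ((not (p + w != mem[p])) -> store(mem, 1, 3*w + 5)[w] = 2*tab[3*d + w + 15] - 13)
Answer: WP = (p + w != mem[p] -> (forall w_1. store(mem, 1, 3*w_1 + 5)[w_1] = 2*store(tab, 0, d + 9)[t + w_1 + 10] - 13)) and ((not (p + w != mem[p])) -> store(mem, 1, 3*w + 5)[w] = 2*tab[3*d + w + 15] - 13)


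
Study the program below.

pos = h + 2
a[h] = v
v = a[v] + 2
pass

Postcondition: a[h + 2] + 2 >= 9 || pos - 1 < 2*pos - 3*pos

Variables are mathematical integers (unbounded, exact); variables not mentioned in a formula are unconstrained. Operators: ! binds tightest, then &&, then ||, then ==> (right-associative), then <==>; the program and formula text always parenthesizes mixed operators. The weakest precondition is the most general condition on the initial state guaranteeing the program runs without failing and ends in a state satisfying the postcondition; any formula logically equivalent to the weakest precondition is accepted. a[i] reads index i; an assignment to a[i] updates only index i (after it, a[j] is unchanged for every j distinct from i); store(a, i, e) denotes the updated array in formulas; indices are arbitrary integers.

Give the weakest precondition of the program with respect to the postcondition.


Working backward. After the program, the postcondition a[h + 2] + 2 >= 9 || pos - 1 < 2*pos - 3*pos must hold; in canonical form it is a[h + 2] >= 7 || 2*pos < 1.
Before skip: a[h + 2] >= 7 || 2*pos < 1
Before v := a[v] + 2: a[h + 2] >= 7 || 2*pos < 1
Before a[h] := v: store(a, h, v)[h + 2] >= 7 || 2*pos < 1
Before pos := h + 2: store(a, h, v)[h + 2] >= 7 || 2*h < -3
Answer: WP = store(a, h, v)[h + 2] >= 7 || 2*h < -3


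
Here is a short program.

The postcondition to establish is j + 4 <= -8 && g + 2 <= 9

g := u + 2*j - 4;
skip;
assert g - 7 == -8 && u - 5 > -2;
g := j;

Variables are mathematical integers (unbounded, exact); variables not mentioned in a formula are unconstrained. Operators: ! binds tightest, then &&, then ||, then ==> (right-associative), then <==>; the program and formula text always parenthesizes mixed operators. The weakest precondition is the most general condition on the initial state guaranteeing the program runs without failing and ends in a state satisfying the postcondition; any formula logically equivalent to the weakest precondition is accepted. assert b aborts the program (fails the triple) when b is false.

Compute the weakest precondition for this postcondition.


Working backward. After the program, the postcondition j + 4 <= -8 && g + 2 <= 9 must hold; in canonical form it is j <= -12 && g <= 7.
Before g := j: j <= -12 && j <= 7
Before assert g - 7 == -8 && u - 5 > -2: g == -1 && u > 3 && j <= -12 && j <= 7
Before skip: g == -1 && u > 3 && j <= -12 && j <= 7
Before g := u + 2*j - 4: 2*j + u == 3 && u > 3 && j <= -12 && j <= 7
Answer: WP = 2*j + u == 3 && u > 3 && j <= -12 && j <= 7
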